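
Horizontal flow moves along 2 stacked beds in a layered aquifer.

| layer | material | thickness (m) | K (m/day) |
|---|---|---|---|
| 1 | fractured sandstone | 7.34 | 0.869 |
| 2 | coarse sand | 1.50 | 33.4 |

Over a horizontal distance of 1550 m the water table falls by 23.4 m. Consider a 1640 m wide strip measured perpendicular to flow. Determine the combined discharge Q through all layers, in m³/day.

Flow is parallel to layering, so each bed carries its own Darcy discharge and the transmissivities add.
Σ(K_i·b_i) = 0.869×7.34 + 33.4×1.50 = 56.48 m²/day.
Hydraulic gradient i = Δh / L = 23.4 / 1550 = 0.01510.
Q = Σ(K_i·b_i) · W · i = 56.48 × 1640 × 0.01510 = 1398 m³/day.

1400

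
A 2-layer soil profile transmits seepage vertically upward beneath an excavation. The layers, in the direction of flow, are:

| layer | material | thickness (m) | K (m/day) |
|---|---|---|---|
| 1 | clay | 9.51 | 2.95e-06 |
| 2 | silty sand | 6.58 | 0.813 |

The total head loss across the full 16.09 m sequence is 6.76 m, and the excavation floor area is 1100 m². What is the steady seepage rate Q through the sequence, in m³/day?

Flow is perpendicular to layering, so the layers act in series and the equivalent K is the thickness-weighted harmonic mean.
Total thickness L = 9.51 + 6.58 = 16.09 m.
Σ(b_i/K_i) = 9.51/2.95e-06 + 6.58/0.813 = 3.224e+06 d.
K_eq = L / Σ(b_i/K_i) = 16.09 / 3.224e+06 = 4.991e-06 m/day.
Q = K_eq · A · (Δh/L) = 4.991e-06 × 1100 × (6.76/16.09) = 0.002307 m³/day.

0.00231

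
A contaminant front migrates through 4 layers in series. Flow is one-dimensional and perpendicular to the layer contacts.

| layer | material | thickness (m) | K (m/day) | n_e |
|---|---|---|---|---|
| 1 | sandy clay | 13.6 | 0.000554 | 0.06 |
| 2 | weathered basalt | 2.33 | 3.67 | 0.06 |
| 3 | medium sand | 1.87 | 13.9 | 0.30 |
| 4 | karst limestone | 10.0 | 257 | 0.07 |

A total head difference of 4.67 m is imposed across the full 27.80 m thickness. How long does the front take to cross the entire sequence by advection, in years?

31.9

With flow normal to the layers, continuity requires the same specific discharge q through every layer.
Σ(b_i/K_i) = 13.6/0.000554 + 2.33/3.67 + 1.87/13.9 + 10.0/257 = 24550 d.
q = Δh / Σ(b_i/K_i) = 4.67 / 24550 = 0.0001902 m/day.
In each layer the seepage velocity is v_i = q/n_i, so the layer transit time is t_i = b_i·n_i / q:
  layer 1 (sandy clay): t_1 = 13.6 × 0.06 / 0.0001902 = 4290 d
  layer 2 (weathered basalt): t_2 = 2.33 × 0.06 / 0.0001902 = 734.9 d
  layer 3 (medium sand): t_3 = 1.87 × 0.30 / 0.0001902 = 2949 d
  layer 4 (karst limestone): t_4 = 10.0 × 0.07 / 0.0001902 = 3680 d
Total t = Σ t_i = 11653 days = 31.91 years.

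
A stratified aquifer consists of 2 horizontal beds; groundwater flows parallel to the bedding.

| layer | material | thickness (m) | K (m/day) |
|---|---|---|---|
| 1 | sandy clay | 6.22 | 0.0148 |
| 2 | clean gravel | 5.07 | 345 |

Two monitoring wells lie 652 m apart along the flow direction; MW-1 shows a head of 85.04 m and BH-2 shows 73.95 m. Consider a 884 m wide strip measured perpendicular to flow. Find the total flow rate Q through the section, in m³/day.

26300

Flow is parallel to layering, so each bed carries its own Darcy discharge and the transmissivities add.
Σ(K_i·b_i) = 0.0148×6.22 + 345×5.07 = 1749 m²/day.
Hydraulic gradient i = (85.04 − 73.95) / 652 = 11.09 / 652 = 0.01701.
Q = Σ(K_i·b_i) · W · i = 1749 × 884 × 0.01701 = 26302 m³/day.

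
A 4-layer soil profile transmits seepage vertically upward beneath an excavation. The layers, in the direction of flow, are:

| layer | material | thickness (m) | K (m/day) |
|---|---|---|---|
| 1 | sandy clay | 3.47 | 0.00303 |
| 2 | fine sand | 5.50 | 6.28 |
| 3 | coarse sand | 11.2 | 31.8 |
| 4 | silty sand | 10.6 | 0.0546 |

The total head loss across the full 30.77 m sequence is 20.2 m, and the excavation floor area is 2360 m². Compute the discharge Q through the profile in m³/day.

Flow is perpendicular to layering, so the layers act in series and the equivalent K is the thickness-weighted harmonic mean.
Total thickness L = 3.47 + 5.50 + 11.2 + 10.6 = 30.77 m.
Σ(b_i/K_i) = 3.47/0.00303 + 5.50/6.28 + 11.2/31.8 + 10.6/0.0546 = 1341 d.
K_eq = L / Σ(b_i/K_i) = 30.77 / 1341 = 0.02295 m/day.
Q = K_eq · A · (Δh/L) = 0.02295 × 2360 × (20.2/30.77) = 35.56 m³/day.

35.6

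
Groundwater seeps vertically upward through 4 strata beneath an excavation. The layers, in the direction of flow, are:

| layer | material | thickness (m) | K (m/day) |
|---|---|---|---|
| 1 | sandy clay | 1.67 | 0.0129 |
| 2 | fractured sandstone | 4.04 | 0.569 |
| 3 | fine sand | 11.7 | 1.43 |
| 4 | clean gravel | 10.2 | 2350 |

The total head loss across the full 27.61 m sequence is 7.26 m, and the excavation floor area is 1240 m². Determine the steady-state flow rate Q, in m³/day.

62.2

Flow is perpendicular to layering, so the layers act in series and the equivalent K is the thickness-weighted harmonic mean.
Total thickness L = 1.67 + 4.04 + 11.7 + 10.2 = 27.61 m.
Σ(b_i/K_i) = 1.67/0.0129 + 4.04/0.569 + 11.7/1.43 + 10.2/2350 = 144.7 d.
K_eq = L / Σ(b_i/K_i) = 27.61 / 144.7 = 0.1908 m/day.
Q = K_eq · A · (Δh/L) = 0.1908 × 1240 × (7.26/27.61) = 62.20 m³/day.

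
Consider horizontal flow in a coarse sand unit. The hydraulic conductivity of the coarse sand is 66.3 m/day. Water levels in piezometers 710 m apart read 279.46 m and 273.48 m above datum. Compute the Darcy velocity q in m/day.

0.558

Hydraulic gradient i = (279.46 − 273.48) / 710 = 5.98 / 710 = 0.008423.
Specific discharge q = K · i = 66.30 × 0.008423 = 0.5584 m/day.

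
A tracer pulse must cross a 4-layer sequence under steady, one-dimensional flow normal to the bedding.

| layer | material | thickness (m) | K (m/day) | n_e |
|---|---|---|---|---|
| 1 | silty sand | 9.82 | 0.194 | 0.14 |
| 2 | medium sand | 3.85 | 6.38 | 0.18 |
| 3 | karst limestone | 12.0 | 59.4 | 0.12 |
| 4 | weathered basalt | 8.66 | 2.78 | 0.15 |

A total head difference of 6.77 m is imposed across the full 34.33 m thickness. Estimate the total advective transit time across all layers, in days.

With flow normal to the layers, continuity requires the same specific discharge q through every layer.
Σ(b_i/K_i) = 9.82/0.194 + 3.85/6.38 + 12.0/59.4 + 8.66/2.78 = 54.54 d.
q = Δh / Σ(b_i/K_i) = 6.77 / 54.54 = 0.1241 m/day.
In each layer the seepage velocity is v_i = q/n_i, so the layer transit time is t_i = b_i·n_i / q:
  layer 1 (silty sand): t_1 = 9.82 × 0.14 / 0.1241 = 11.08 d
  layer 2 (medium sand): t_2 = 3.85 × 0.18 / 0.1241 = 5.583 d
  layer 3 (karst limestone): t_3 = 12.0 × 0.12 / 0.1241 = 11.60 d
  layer 4 (weathered basalt): t_4 = 8.66 × 0.15 / 0.1241 = 10.46 d
Total t = Σ t_i = 38.72 days.

38.7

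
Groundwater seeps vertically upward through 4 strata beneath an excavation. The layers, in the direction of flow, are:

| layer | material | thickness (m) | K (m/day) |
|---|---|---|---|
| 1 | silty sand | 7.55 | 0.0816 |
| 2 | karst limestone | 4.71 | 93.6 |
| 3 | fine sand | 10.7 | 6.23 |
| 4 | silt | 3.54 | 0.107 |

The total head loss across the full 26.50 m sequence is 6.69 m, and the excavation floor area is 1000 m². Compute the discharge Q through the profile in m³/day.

Flow is perpendicular to layering, so the layers act in series and the equivalent K is the thickness-weighted harmonic mean.
Total thickness L = 7.55 + 4.71 + 10.7 + 3.54 = 26.50 m.
Σ(b_i/K_i) = 7.55/0.0816 + 4.71/93.6 + 10.7/6.23 + 3.54/0.107 = 127.4 d.
K_eq = L / Σ(b_i/K_i) = 26.50 / 127.4 = 0.2080 m/day.
Q = K_eq · A · (Δh/L) = 0.2080 × 1000 × (6.69/26.50) = 52.52 m³/day.

52.5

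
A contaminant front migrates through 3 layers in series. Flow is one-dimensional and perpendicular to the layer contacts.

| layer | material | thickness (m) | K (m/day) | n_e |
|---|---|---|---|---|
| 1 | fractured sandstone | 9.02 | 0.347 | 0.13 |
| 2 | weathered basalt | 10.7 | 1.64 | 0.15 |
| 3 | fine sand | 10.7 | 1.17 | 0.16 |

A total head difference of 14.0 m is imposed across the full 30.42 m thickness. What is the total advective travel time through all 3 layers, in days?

With flow normal to the layers, continuity requires the same specific discharge q through every layer.
Σ(b_i/K_i) = 9.02/0.347 + 10.7/1.64 + 10.7/1.17 = 41.66 d.
q = Δh / Σ(b_i/K_i) = 14.0 / 41.66 = 0.3360 m/day.
In each layer the seepage velocity is v_i = q/n_i, so the layer transit time is t_i = b_i·n_i / q:
  layer 1 (fractured sandstone): t_1 = 9.02 × 0.13 / 0.3360 = 3.490 d
  layer 2 (weathered basalt): t_2 = 10.7 × 0.15 / 0.3360 = 4.776 d
  layer 3 (fine sand): t_3 = 10.7 × 0.16 / 0.3360 = 5.095 d
Total t = Σ t_i = 13.36 days.

13.4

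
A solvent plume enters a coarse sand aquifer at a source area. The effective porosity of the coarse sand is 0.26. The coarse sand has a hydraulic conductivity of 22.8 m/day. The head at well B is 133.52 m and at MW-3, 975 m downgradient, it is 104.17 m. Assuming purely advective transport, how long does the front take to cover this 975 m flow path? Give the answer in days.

Hydraulic gradient i = (133.52 − 104.17) / 975 = 29.35 / 975 = 0.03010.
Darcy flux q = K · i = 22.80 × 0.03010 = 0.6863 m/day.
Seepage velocity v = q / n_e = 0.6863 / 0.26 = 2.640 m/day.
Travel time t = L / v = 975 / 2.640 = 369.4 days.

369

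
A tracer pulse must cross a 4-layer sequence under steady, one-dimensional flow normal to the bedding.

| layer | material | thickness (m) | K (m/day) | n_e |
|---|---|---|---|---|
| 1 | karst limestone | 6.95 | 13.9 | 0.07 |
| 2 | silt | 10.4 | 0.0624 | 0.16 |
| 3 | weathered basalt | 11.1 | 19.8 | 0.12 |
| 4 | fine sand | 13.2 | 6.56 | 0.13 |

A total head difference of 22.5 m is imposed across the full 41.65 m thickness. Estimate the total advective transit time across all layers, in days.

With flow normal to the layers, continuity requires the same specific discharge q through every layer.
Σ(b_i/K_i) = 6.95/13.9 + 10.4/0.0624 + 11.1/19.8 + 13.2/6.56 = 169.7 d.
q = Δh / Σ(b_i/K_i) = 22.5 / 169.7 = 0.1326 m/day.
In each layer the seepage velocity is v_i = q/n_i, so the layer transit time is t_i = b_i·n_i / q:
  layer 1 (karst limestone): t_1 = 6.95 × 0.07 / 0.1326 = 3.670 d
  layer 2 (silt): t_2 = 10.4 × 0.16 / 0.1326 = 12.55 d
  layer 3 (weathered basalt): t_3 = 11.1 × 0.12 / 0.1326 = 10.05 d
  layer 4 (fine sand): t_4 = 13.2 × 0.13 / 0.1326 = 12.95 d
Total t = Σ t_i = 39.22 days.

39.2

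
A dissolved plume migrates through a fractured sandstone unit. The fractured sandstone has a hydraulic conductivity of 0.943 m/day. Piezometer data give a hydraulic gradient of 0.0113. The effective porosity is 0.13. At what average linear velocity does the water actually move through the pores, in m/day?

0.0820

Hydraulic gradient i = 0.0113.
Darcy flux q = K · i = 0.9430 × 0.01130 = 0.01066 m/day.
Seepage velocity v = q / n_e = 0.01066 / 0.13 = 0.08197 m/day.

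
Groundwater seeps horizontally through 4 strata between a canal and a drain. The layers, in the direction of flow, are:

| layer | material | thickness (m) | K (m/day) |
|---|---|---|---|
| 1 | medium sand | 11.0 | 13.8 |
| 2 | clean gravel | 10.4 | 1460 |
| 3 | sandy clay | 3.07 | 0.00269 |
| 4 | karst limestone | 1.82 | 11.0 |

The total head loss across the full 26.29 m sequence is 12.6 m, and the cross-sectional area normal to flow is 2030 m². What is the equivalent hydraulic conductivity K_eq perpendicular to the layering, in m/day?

0.0230

Flow is perpendicular to layering, so the layers act in series and the equivalent K is the thickness-weighted harmonic mean.
Total thickness L = 11.0 + 10.4 + 3.07 + 1.82 = 26.29 m.
Σ(b_i/K_i) = 11.0/13.8 + 10.4/1460 + 3.07/0.00269 + 1.82/11.0 = 1142 d.
K_eq = L / Σ(b_i/K_i) = 26.29 / 1142 = 0.02302 m/day.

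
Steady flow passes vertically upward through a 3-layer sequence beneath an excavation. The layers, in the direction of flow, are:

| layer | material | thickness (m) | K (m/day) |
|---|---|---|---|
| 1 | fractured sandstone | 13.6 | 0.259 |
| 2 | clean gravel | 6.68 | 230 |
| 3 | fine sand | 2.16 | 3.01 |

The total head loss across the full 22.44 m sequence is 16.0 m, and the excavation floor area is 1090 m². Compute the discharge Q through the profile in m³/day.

Flow is perpendicular to layering, so the layers act in series and the equivalent K is the thickness-weighted harmonic mean.
Total thickness L = 13.6 + 6.68 + 2.16 = 22.44 m.
Σ(b_i/K_i) = 13.6/0.259 + 6.68/230 + 2.16/3.01 = 53.26 d.
K_eq = L / Σ(b_i/K_i) = 22.44 / 53.26 = 0.4214 m/day.
Q = K_eq · A · (Δh/L) = 0.4214 × 1090 × (16.0/22.44) = 327.5 m³/day.

327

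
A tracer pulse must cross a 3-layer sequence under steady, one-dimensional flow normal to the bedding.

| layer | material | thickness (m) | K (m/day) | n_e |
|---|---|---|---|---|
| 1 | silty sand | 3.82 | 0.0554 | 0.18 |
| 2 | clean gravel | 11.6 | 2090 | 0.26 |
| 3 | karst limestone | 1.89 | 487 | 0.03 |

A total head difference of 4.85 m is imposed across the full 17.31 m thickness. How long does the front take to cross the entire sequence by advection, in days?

53.5

With flow normal to the layers, continuity requires the same specific discharge q through every layer.
Σ(b_i/K_i) = 3.82/0.0554 + 11.6/2090 + 1.89/487 = 68.96 d.
q = Δh / Σ(b_i/K_i) = 4.85 / 68.96 = 0.07033 m/day.
In each layer the seepage velocity is v_i = q/n_i, so the layer transit time is t_i = b_i·n_i / q:
  layer 1 (silty sand): t_1 = 3.82 × 0.18 / 0.07033 = 9.777 d
  layer 2 (clean gravel): t_2 = 11.6 × 0.26 / 0.07033 = 42.88 d
  layer 3 (karst limestone): t_3 = 1.89 × 0.03 / 0.07033 = 0.8062 d
Total t = Σ t_i = 53.47 days.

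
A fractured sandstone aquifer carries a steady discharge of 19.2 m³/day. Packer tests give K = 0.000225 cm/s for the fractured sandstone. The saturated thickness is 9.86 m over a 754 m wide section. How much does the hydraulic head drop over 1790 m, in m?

23.8

Convert K: 0.000225 cm/s × 864 = 0.1944 m/day.
Cross-sectional area A = 754 × 9.86 = 7434 m².
From Q = K·A·i, i = Q / (K·A) = 19.2 / (0.1944 × 7434) = 0.01328.
Head loss Δh = i · L = 0.01328 × 1790 = 23.78 m.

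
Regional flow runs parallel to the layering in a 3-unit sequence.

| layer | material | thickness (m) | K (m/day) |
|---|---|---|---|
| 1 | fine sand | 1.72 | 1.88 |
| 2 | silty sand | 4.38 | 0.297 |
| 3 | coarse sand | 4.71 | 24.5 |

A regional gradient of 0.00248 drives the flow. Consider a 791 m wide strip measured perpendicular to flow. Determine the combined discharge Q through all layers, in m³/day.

Flow is parallel to layering, so each bed carries its own Darcy discharge and the transmissivities add.
Σ(K_i·b_i) = 1.88×1.72 + 0.297×4.38 + 24.5×4.71 = 119.9 m²/day.
Hydraulic gradient i = 0.00248.
Q = Σ(K_i·b_i) · W · i = 119.9 × 791 × 0.002480 = 235.3 m³/day.

235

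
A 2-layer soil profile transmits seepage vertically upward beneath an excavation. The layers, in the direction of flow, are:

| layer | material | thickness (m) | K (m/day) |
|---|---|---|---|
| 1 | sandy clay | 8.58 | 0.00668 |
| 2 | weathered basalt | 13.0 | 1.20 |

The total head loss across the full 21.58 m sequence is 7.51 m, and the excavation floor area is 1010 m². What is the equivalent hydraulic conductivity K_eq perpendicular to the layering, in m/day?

0.0167

Flow is perpendicular to layering, so the layers act in series and the equivalent K is the thickness-weighted harmonic mean.
Total thickness L = 8.58 + 13.0 = 21.58 m.
Σ(b_i/K_i) = 8.58/0.00668 + 13.0/1.20 = 1295 d.
K_eq = L / Σ(b_i/K_i) = 21.58 / 1295 = 0.01666 m/day.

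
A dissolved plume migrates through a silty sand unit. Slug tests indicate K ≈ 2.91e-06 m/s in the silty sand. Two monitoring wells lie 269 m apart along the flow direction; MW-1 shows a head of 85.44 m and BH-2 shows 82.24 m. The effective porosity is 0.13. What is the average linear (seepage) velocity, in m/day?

Convert K: 2.91e-06 m/s × 86400 = 0.2514 m/day.
Hydraulic gradient i = (85.44 − 82.24) / 269 = 3.2 / 269 = 0.01190.
Darcy flux q = K · i = 0.2514 × 0.01190 = 0.002991 m/day.
Seepage velocity v = q / n_e = 0.002991 / 0.13 = 0.02301 m/day.

0.0230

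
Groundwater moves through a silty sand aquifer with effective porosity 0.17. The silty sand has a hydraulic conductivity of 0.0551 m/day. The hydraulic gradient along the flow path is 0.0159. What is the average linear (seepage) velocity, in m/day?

Hydraulic gradient i = 0.0159.
Darcy flux q = K · i = 0.05510 × 0.01590 = 0.0008761 m/day.
Seepage velocity v = q / n_e = 0.0008761 / 0.17 = 0.005153 m/day.

0.00515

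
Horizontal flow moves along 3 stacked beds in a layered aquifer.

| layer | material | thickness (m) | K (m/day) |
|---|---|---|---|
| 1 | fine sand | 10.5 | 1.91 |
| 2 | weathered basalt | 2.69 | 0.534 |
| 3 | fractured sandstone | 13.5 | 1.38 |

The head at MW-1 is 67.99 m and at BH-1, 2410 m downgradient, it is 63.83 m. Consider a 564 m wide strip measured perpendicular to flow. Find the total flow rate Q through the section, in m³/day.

Flow is parallel to layering, so each bed carries its own Darcy discharge and the transmissivities add.
Σ(K_i·b_i) = 1.91×10.5 + 0.534×2.69 + 1.38×13.5 = 40.12 m²/day.
Hydraulic gradient i = (67.99 − 63.83) / 2410 = 4.16 / 2410 = 0.001726.
Q = Σ(K_i·b_i) · W · i = 40.12 × 564 × 0.001726 = 39.06 m³/day.

39.1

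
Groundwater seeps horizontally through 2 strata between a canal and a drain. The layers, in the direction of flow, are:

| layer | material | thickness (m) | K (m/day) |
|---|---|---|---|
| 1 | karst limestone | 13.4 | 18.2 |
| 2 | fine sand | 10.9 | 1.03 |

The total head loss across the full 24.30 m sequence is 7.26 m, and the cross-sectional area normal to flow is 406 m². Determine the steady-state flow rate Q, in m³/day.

260

Flow is perpendicular to layering, so the layers act in series and the equivalent K is the thickness-weighted harmonic mean.
Total thickness L = 13.4 + 10.9 = 24.30 m.
Σ(b_i/K_i) = 13.4/18.2 + 10.9/1.03 = 11.32 d.
K_eq = L / Σ(b_i/K_i) = 24.30 / 11.32 = 2.147 m/day.
Q = K_eq · A · (Δh/L) = 2.147 × 406 × (7.26/24.30) = 260.4 m³/day.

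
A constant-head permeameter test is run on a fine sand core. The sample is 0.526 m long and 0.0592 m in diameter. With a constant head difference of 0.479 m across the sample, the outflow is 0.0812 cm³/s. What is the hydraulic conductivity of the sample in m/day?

Cross-sectional area A = π·(d/2)² = π × (0.0592/2)² = 0.002753 m².
Convert discharge: 0.0812 cm³/s = 8.120e-08 m³/s.
Darcy's law rearranged: K = Q·L / (A·Δh) = 8.120e-08 × 0.526 / (0.002753 × 0.479) = 3.239e-05 m/s = 2.799 m/day.

2.80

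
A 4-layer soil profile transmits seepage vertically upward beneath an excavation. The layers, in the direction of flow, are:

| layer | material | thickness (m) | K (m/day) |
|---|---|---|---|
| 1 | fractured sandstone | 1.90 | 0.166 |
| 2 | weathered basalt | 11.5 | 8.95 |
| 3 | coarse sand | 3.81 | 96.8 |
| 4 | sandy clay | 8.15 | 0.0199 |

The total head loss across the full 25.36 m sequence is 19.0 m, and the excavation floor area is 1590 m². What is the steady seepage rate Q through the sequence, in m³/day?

71.5

Flow is perpendicular to layering, so the layers act in series and the equivalent K is the thickness-weighted harmonic mean.
Total thickness L = 1.90 + 11.5 + 3.81 + 8.15 = 25.36 m.
Σ(b_i/K_i) = 1.90/0.166 + 11.5/8.95 + 3.81/96.8 + 8.15/0.0199 = 422.3 d.
K_eq = L / Σ(b_i/K_i) = 25.36 / 422.3 = 0.06005 m/day.
Q = K_eq · A · (Δh/L) = 0.06005 × 1590 × (19.0/25.36) = 71.53 m³/day.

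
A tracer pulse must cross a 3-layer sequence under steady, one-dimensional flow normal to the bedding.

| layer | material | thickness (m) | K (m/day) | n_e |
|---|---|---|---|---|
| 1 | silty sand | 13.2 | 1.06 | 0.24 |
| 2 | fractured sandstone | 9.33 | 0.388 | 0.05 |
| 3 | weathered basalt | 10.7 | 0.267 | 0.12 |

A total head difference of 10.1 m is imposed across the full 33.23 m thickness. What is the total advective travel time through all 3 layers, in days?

With flow normal to the layers, continuity requires the same specific discharge q through every layer.
Σ(b_i/K_i) = 13.2/1.06 + 9.33/0.388 + 10.7/0.267 = 76.57 d.
q = Δh / Σ(b_i/K_i) = 10.1 / 76.57 = 0.1319 m/day.
In each layer the seepage velocity is v_i = q/n_i, so the layer transit time is t_i = b_i·n_i / q:
  layer 1 (silty sand): t_1 = 13.2 × 0.24 / 0.1319 = 24.02 d
  layer 2 (fractured sandstone): t_2 = 9.33 × 0.05 / 0.1319 = 3.537 d
  layer 3 (weathered basalt): t_3 = 10.7 × 0.12 / 0.1319 = 9.735 d
Total t = Σ t_i = 37.29 days.

37.3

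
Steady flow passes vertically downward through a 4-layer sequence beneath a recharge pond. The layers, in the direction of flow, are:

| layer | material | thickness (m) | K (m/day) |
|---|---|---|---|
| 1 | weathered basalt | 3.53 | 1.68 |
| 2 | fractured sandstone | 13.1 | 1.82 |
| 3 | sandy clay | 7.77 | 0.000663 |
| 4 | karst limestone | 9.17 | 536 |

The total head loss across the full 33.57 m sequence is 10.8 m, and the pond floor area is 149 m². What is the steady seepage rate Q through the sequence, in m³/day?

Flow is perpendicular to layering, so the layers act in series and the equivalent K is the thickness-weighted harmonic mean.
Total thickness L = 3.53 + 13.1 + 7.77 + 9.17 = 33.57 m.
Σ(b_i/K_i) = 3.53/1.68 + 13.1/1.82 + 7.77/0.000663 + 9.17/536 = 11729 d.
K_eq = L / Σ(b_i/K_i) = 33.57 / 11729 = 0.002862 m/day.
Q = K_eq · A · (Δh/L) = 0.002862 × 149 × (10.8/33.57) = 0.1372 m³/day.

0.137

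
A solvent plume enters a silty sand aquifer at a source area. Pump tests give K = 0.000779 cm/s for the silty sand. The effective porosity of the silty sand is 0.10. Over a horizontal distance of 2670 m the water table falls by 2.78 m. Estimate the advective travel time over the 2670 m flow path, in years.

1040

Convert K: 0.000779 cm/s × 864 = 0.6731 m/day.
Hydraulic gradient i = Δh / L = 2.78 / 2670 = 0.001041.
Darcy flux q = K · i = 0.6731 × 0.001041 = 0.0007008 m/day.
Seepage velocity v = q / n_e = 0.0007008 / 0.10 = 0.007008 m/day.
Travel time t = L / v = 2670 / 0.007008 = 3.810e+05 days = 1043 years.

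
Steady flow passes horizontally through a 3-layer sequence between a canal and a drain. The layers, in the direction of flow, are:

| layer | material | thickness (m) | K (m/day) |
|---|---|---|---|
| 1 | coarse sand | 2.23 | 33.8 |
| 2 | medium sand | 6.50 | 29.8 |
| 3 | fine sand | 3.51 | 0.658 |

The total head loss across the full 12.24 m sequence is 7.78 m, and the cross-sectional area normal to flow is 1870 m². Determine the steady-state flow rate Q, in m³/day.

2590

Flow is perpendicular to layering, so the layers act in series and the equivalent K is the thickness-weighted harmonic mean.
Total thickness L = 2.23 + 6.50 + 3.51 = 12.24 m.
Σ(b_i/K_i) = 2.23/33.8 + 6.50/29.8 + 3.51/0.658 = 5.618 d.
K_eq = L / Σ(b_i/K_i) = 12.24 / 5.618 = 2.179 m/day.
Q = K_eq · A · (Δh/L) = 2.179 × 1870 × (7.78/12.24) = 2589 m³/day.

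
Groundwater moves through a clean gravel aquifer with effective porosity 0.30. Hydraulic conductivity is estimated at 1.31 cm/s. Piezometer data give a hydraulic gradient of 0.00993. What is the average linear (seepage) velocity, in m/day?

37.5

Convert K: 1.31 cm/s × 864 = 1132 m/day.
Hydraulic gradient i = 0.00993.
Darcy flux q = K · i = 1132 × 0.009930 = 11.24 m/day.
Seepage velocity v = q / n_e = 11.24 / 0.30 = 37.46 m/day.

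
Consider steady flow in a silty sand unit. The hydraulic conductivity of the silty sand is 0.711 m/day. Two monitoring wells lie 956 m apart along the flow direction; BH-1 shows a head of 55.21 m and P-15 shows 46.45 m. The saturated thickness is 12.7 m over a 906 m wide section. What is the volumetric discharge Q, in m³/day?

75.0

Cross-sectional area A = 906 × 12.7 = 11506 m².
Hydraulic gradient i = (55.21 − 46.45) / 956 = 8.76 / 956 = 0.009163.
Darcy's law: Q = K · A · i = 0.7110 × 11506 × 0.009163 = 74.96 m³/day.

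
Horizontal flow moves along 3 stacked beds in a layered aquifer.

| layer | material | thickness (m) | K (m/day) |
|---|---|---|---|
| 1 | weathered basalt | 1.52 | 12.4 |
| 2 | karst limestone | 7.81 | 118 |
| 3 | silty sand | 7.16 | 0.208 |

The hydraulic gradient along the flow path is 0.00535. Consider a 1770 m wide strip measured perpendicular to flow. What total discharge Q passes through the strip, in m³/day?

8920

Flow is parallel to layering, so each bed carries its own Darcy discharge and the transmissivities add.
Σ(K_i·b_i) = 12.4×1.52 + 118×7.81 + 0.208×7.16 = 941.9 m²/day.
Hydraulic gradient i = 0.00535.
Q = Σ(K_i·b_i) · W · i = 941.9 × 1770 × 0.005350 = 8919 m³/day.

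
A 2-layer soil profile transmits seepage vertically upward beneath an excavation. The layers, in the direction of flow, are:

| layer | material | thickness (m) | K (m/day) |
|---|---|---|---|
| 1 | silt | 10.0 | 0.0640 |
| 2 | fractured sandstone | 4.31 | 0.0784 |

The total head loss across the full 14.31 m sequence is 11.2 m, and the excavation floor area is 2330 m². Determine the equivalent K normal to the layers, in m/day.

0.0677

Flow is perpendicular to layering, so the layers act in series and the equivalent K is the thickness-weighted harmonic mean.
Total thickness L = 10.0 + 4.31 = 14.31 m.
Σ(b_i/K_i) = 10.0/0.0640 + 4.31/0.0784 = 211.2 d.
K_eq = L / Σ(b_i/K_i) = 14.31 / 211.2 = 0.06775 m/day.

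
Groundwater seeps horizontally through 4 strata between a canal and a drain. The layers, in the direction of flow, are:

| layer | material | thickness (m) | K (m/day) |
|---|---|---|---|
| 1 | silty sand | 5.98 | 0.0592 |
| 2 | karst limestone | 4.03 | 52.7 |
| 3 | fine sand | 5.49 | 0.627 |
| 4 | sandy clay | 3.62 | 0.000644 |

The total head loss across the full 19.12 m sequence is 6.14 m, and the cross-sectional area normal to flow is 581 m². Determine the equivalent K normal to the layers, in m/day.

Flow is perpendicular to layering, so the layers act in series and the equivalent K is the thickness-weighted harmonic mean.
Total thickness L = 5.98 + 4.03 + 5.49 + 3.62 = 19.12 m.
Σ(b_i/K_i) = 5.98/0.0592 + 4.03/52.7 + 5.49/0.627 + 3.62/0.000644 = 5731 d.
K_eq = L / Σ(b_i/K_i) = 19.12 / 5731 = 0.003336 m/day.

0.00334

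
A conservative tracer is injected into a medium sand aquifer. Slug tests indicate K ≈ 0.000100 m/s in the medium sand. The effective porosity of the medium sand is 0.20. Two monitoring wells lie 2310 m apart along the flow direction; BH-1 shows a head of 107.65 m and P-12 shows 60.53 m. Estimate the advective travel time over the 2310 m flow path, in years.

7.18

Convert K: 0.000100 m/s × 86400 = 8.640 m/day.
Hydraulic gradient i = (107.65 − 60.53) / 2310 = 47.12 / 2310 = 0.02040.
Darcy flux q = K · i = 8.640 × 0.02040 = 0.1762 m/day.
Seepage velocity v = q / n_e = 0.1762 / 0.20 = 0.8812 m/day.
Travel time t = L / v = 2310 / 0.8812 = 2621 days = 7.177 years.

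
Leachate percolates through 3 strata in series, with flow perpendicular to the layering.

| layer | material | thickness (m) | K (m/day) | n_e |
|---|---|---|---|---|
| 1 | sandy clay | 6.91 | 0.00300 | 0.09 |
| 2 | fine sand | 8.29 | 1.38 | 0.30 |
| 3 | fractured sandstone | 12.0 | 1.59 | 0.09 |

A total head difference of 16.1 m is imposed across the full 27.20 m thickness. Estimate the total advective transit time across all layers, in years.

1.65

With flow normal to the layers, continuity requires the same specific discharge q through every layer.
Σ(b_i/K_i) = 6.91/0.00300 + 8.29/1.38 + 12.0/1.59 = 2317 d.
q = Δh / Σ(b_i/K_i) = 16.1 / 2317 = 0.006949 m/day.
In each layer the seepage velocity is v_i = q/n_i, so the layer transit time is t_i = b_i·n_i / q:
  layer 1 (sandy clay): t_1 = 6.91 × 0.09 / 0.006949 = 89.50 d
  layer 2 (fine sand): t_2 = 8.29 × 0.30 / 0.006949 = 357.9 d
  layer 3 (fractured sandstone): t_3 = 12.0 × 0.09 / 0.006949 = 155.4 d
Total t = Σ t_i = 602.8 days = 1.650 years.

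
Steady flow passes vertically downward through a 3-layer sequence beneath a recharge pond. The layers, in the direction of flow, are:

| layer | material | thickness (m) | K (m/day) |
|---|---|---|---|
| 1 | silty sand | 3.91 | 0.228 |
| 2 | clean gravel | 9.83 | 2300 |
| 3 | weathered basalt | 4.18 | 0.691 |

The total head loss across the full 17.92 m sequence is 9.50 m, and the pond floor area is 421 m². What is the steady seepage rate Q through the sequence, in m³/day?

Flow is perpendicular to layering, so the layers act in series and the equivalent K is the thickness-weighted harmonic mean.
Total thickness L = 3.91 + 9.83 + 4.18 = 17.92 m.
Σ(b_i/K_i) = 3.91/0.228 + 9.83/2300 + 4.18/0.691 = 23.20 d.
K_eq = L / Σ(b_i/K_i) = 17.92 / 23.20 = 0.7723 m/day.
Q = K_eq · A · (Δh/L) = 0.7723 × 421 × (9.50/17.92) = 172.4 m³/day.

172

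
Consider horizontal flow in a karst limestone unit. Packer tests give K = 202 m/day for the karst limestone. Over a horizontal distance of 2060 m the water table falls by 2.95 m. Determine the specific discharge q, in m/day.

Hydraulic gradient i = Δh / L = 2.95 / 2060 = 0.001432.
Specific discharge q = K · i = 202.0 × 0.001432 = 0.2893 m/day.

0.289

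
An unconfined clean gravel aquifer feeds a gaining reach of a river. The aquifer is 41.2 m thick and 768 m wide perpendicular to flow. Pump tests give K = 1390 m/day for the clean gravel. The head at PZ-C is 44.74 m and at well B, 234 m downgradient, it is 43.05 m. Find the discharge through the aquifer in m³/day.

318000

Cross-sectional area A = 768 × 41.2 = 31642 m².
Hydraulic gradient i = (44.74 − 43.05) / 234 = 1.69 / 234 = 0.007222.
Darcy's law: Q = K · A · i = 1390 × 31642 × 0.007222 = 3.176e+05 m³/day.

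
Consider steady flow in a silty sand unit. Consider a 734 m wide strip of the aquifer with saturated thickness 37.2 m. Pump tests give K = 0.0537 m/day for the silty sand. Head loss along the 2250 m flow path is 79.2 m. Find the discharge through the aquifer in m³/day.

51.6

Cross-sectional area A = 734 × 37.2 = 27305 m².
Hydraulic gradient i = Δh / L = 79.2 / 2250 = 0.03520.
Darcy's law: Q = K · A · i = 0.05370 × 27305 × 0.03520 = 51.61 m³/day.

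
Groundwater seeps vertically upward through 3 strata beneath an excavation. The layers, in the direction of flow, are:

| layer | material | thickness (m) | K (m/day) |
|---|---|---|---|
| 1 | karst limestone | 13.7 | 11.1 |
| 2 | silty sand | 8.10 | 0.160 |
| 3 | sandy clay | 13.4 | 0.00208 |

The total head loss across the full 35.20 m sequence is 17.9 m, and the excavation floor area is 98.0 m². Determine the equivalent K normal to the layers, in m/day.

0.00542

Flow is perpendicular to layering, so the layers act in series and the equivalent K is the thickness-weighted harmonic mean.
Total thickness L = 13.7 + 8.10 + 13.4 = 35.20 m.
Σ(b_i/K_i) = 13.7/11.1 + 8.10/0.160 + 13.4/0.00208 = 6494 d.
K_eq = L / Σ(b_i/K_i) = 35.20 / 6494 = 0.005420 m/day.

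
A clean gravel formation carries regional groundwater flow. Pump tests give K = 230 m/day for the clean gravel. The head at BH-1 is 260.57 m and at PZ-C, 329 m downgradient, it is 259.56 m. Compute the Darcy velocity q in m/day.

0.706

Hydraulic gradient i = (260.57 − 259.56) / 329 = 1.01 / 329 = 0.003070.
Specific discharge q = K · i = 230.0 × 0.003070 = 0.7061 m/day.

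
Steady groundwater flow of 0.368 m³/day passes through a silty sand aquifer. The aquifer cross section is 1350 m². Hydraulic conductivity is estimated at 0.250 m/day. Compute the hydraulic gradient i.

From Q = K·A·i, i = Q / (K·A) = 0.368 / (0.2500 × 1350) = 0.001090.

0.00109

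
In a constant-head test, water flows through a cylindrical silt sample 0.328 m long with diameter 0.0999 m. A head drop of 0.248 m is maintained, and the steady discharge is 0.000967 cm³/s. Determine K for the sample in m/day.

Cross-sectional area A = π·(d/2)² = π × (0.0999/2)² = 0.007838 m².
Convert discharge: 0.000967 cm³/s = 9.670e-10 m³/s.
Darcy's law rearranged: K = Q·L / (A·Δh) = 9.670e-10 × 0.328 / (0.007838 × 0.248) = 1.632e-07 m/s = 0.01410 m/day.

0.0141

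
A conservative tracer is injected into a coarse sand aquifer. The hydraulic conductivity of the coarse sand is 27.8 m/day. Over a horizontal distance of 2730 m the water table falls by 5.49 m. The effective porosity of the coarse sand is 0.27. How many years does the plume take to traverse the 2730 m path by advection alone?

Hydraulic gradient i = Δh / L = 5.49 / 2730 = 0.002011.
Darcy flux q = K · i = 27.80 × 0.002011 = 0.05591 m/day.
Seepage velocity v = q / n_e = 0.05591 / 0.27 = 0.2071 m/day.
Travel time t = L / v = 2730 / 0.2071 = 13185 days = 36.10 years.

36.1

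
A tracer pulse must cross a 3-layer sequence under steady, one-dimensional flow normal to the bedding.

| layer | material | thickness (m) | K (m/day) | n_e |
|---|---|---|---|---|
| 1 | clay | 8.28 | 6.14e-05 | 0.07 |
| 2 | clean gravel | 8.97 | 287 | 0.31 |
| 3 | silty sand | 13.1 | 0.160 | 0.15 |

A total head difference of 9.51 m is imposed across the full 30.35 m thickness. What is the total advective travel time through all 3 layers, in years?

With flow normal to the layers, continuity requires the same specific discharge q through every layer.
Σ(b_i/K_i) = 8.28/6.14e-05 + 8.97/287 + 13.1/0.160 = 1.349e+05 d.
q = Δh / Σ(b_i/K_i) = 9.51 / 1.349e+05 = 7.048e-05 m/day.
In each layer the seepage velocity is v_i = q/n_i, so the layer transit time is t_i = b_i·n_i / q:
  layer 1 (clay): t_1 = 8.28 × 0.07 / 7.048e-05 = 8224 d
  layer 2 (clean gravel): t_2 = 8.97 × 0.31 / 7.048e-05 = 39455 d
  layer 3 (silty sand): t_3 = 13.1 × 0.15 / 7.048e-05 = 27881 d
Total t = Σ t_i = 75560 days = 206.9 years.

207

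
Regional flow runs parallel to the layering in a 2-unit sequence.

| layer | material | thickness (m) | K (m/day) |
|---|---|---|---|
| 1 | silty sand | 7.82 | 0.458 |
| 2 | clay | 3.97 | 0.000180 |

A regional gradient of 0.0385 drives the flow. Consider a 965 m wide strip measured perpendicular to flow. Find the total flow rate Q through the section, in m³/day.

133

Flow is parallel to layering, so each bed carries its own Darcy discharge and the transmissivities add.
Σ(K_i·b_i) = 0.458×7.82 + 0.000180×3.97 = 3.582 m²/day.
Hydraulic gradient i = 0.0385.
Q = Σ(K_i·b_i) · W · i = 3.582 × 965 × 0.03850 = 133.1 m³/day.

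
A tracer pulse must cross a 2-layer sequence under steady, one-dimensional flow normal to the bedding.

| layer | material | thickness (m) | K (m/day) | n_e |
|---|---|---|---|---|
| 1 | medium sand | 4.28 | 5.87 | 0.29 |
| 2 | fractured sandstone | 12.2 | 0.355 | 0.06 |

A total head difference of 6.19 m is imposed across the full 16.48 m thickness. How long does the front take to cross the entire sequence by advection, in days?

11.2

With flow normal to the layers, continuity requires the same specific discharge q through every layer.
Σ(b_i/K_i) = 4.28/5.87 + 12.2/0.355 = 35.10 d.
q = Δh / Σ(b_i/K_i) = 6.19 / 35.10 = 0.1764 m/day.
In each layer the seepage velocity is v_i = q/n_i, so the layer transit time is t_i = b_i·n_i / q:
  layer 1 (medium sand): t_1 = 4.28 × 0.29 / 0.1764 = 7.037 d
  layer 2 (fractured sandstone): t_2 = 12.2 × 0.06 / 0.1764 = 4.150 d
Total t = Σ t_i = 11.19 days.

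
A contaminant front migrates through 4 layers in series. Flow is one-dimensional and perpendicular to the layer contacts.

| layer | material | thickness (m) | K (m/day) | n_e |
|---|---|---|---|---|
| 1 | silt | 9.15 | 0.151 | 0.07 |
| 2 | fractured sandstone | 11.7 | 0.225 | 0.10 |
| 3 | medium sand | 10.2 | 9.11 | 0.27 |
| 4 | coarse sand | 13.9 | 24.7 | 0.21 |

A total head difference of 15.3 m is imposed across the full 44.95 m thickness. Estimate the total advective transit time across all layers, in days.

55.9

With flow normal to the layers, continuity requires the same specific discharge q through every layer.
Σ(b_i/K_i) = 9.15/0.151 + 11.7/0.225 + 10.2/9.11 + 13.9/24.7 = 114.3 d.
q = Δh / Σ(b_i/K_i) = 15.3 / 114.3 = 0.1339 m/day.
In each layer the seepage velocity is v_i = q/n_i, so the layer transit time is t_i = b_i·n_i / q:
  layer 1 (silt): t_1 = 9.15 × 0.07 / 0.1339 = 4.784 d
  layer 2 (fractured sandstone): t_2 = 11.7 × 0.10 / 0.1339 = 8.739 d
  layer 3 (medium sand): t_3 = 10.2 × 0.27 / 0.1339 = 20.57 d
  layer 4 (coarse sand): t_4 = 13.9 × 0.21 / 0.1339 = 21.80 d
Total t = Σ t_i = 55.90 days.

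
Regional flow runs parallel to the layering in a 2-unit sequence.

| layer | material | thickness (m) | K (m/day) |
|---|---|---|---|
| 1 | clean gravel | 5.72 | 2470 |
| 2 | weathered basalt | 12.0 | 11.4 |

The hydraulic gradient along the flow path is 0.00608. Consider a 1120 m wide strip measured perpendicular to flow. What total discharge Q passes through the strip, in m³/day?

Flow is parallel to layering, so each bed carries its own Darcy discharge and the transmissivities add.
Σ(K_i·b_i) = 2470×5.72 + 11.4×12.0 = 14265 m²/day.
Hydraulic gradient i = 0.00608.
Q = Σ(K_i·b_i) · W · i = 14265 × 1120 × 0.006080 = 97140 m³/day.

97100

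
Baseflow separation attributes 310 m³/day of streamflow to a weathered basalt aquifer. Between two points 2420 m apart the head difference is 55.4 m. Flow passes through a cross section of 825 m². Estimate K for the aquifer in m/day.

Hydraulic gradient i = Δh / L = 55.4 / 2420 = 0.02289.
From Q = K·A·i, K = Q / (A·i) = 310 / (825.0 × 0.02289) = 16.41 m/day.

16.4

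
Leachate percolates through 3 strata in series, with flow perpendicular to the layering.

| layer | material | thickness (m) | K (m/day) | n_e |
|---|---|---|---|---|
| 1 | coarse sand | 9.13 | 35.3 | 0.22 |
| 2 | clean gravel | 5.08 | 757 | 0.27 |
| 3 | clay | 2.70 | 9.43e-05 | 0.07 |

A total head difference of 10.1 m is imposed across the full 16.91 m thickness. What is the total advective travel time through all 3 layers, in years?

27.7

With flow normal to the layers, continuity requires the same specific discharge q through every layer.
Σ(b_i/K_i) = 9.13/35.3 + 5.08/757 + 2.70/9.43e-05 = 28632 d.
q = Δh / Σ(b_i/K_i) = 10.1 / 28632 = 0.0003527 m/day.
In each layer the seepage velocity is v_i = q/n_i, so the layer transit time is t_i = b_i·n_i / q:
  layer 1 (coarse sand): t_1 = 9.13 × 0.22 / 0.0003527 = 5694 d
  layer 2 (clean gravel): t_2 = 5.08 × 0.27 / 0.0003527 = 3888 d
  layer 3 (clay): t_3 = 2.70 × 0.07 / 0.0003527 = 535.8 d
Total t = Σ t_i = 10118 days = 27.70 years.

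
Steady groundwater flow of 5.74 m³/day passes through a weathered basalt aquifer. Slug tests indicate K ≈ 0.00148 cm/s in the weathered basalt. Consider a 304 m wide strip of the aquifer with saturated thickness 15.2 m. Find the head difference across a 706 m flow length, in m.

Convert K: 0.00148 cm/s × 864 = 1.279 m/day.
Cross-sectional area A = 304 × 15.2 = 4621 m².
From Q = K·A·i, i = Q / (K·A) = 5.74 / (1.279 × 4621) = 0.0009714.
Head loss Δh = i · L = 0.0009714 × 706 = 0.6858 m.

0.686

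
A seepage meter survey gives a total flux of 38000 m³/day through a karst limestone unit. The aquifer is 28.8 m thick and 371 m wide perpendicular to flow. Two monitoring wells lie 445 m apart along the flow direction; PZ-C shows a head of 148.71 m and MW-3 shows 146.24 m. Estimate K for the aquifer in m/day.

Cross-sectional area A = 371 × 28.8 = 10685 m².
Hydraulic gradient i = (148.71 − 146.24) / 445 = 2.47 / 445 = 0.005551.
From Q = K·A·i, K = Q / (A·i) = 38000 / (10685 × 0.005551) = 640.7 m/day.

641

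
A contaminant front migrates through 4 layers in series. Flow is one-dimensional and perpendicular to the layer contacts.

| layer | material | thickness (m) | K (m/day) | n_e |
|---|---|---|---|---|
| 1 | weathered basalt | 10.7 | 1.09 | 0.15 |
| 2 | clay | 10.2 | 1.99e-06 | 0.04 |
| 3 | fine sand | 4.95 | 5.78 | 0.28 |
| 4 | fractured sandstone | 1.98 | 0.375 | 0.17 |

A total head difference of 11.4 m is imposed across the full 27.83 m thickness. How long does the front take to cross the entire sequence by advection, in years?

4600

With flow normal to the layers, continuity requires the same specific discharge q through every layer.
Σ(b_i/K_i) = 10.7/1.09 + 10.2/1.99e-06 + 4.95/5.78 + 1.98/0.375 = 5.126e+06 d.
q = Δh / Σ(b_i/K_i) = 11.4 / 5.126e+06 = 2.224e-06 m/day.
In each layer the seepage velocity is v_i = q/n_i, so the layer transit time is t_i = b_i·n_i / q:
  layer 1 (weathered basalt): t_1 = 10.7 × 0.15 / 2.224e-06 = 7.216e+05 d
  layer 2 (clay): t_2 = 10.2 × 0.04 / 2.224e-06 = 1.834e+05 d
  layer 3 (fine sand): t_3 = 4.95 × 0.28 / 2.224e-06 = 6.232e+05 d
  layer 4 (fractured sandstone): t_4 = 1.98 × 0.17 / 2.224e-06 = 1.513e+05 d
Total t = Σ t_i = 1.680e+06 days = 4598 years.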